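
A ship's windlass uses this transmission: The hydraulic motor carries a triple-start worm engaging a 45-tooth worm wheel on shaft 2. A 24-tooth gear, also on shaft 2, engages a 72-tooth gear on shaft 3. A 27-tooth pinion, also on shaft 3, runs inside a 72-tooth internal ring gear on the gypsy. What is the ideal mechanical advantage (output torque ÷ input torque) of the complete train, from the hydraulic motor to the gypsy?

120

Each stage contributes driven/driver: worm 45/3 = 15, gear mesh 72/24 = 3, internal gear 72/27 = 2.6667.
Overall: 15 × 3 × 2.6667 = 120.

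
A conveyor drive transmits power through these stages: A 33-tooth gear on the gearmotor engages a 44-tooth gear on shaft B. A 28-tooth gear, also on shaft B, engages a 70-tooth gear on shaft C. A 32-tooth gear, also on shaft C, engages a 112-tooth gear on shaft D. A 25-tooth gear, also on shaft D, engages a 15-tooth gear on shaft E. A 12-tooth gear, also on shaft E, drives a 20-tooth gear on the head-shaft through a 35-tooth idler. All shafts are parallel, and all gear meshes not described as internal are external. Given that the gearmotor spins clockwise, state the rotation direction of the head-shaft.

clockwise

the gearmotor → shaft B: external mesh, 1 reversal → CCW.
shaft B → shaft C: external mesh, 1 reversal → CW.
shaft C → shaft D: external mesh, 1 reversal → CCW.
shaft D → shaft E: external mesh, 1 reversal → CW.
shaft E → the head-shaft: driver → idler → driven is 2 external meshes, 2 reversals → CW.
6 reversals in total — an even number — so the head-shaft turns the same way as the gearmotor.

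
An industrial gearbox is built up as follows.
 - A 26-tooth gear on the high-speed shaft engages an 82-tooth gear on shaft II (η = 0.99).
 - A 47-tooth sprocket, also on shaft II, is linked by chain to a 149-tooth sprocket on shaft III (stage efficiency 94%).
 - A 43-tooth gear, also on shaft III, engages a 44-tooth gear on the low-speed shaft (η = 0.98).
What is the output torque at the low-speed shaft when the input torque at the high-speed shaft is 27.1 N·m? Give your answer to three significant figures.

Gear mesh: ratio = 82/26 = 3.1538; torque at shaft II = 27.1 × 3.1538 × 0.99 = 84.615 N·m.
Chain: ratio = 149/47 = 3.1702; torque at shaft III = 84.615 × 3.1702 × 0.94 = 252.15 N·m.
Gear mesh: ratio = 44/43 = 1.0233; torque at the low-speed shaft = 252.15 × 1.0233 × 0.98 = 252.86 N·m.

253 N·m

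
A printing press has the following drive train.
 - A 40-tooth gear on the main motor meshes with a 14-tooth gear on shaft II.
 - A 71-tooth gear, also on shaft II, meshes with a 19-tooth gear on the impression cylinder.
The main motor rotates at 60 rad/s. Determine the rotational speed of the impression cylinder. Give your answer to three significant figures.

641 rad/s

the main motor → shaft II (gear mesh, 14/40): 60 ÷ 0.35 = 171.43 rad/s
shaft II → the impression cylinder (gear mesh, 19/71): 171.43 ÷ 0.26761 = 640.6 rad/s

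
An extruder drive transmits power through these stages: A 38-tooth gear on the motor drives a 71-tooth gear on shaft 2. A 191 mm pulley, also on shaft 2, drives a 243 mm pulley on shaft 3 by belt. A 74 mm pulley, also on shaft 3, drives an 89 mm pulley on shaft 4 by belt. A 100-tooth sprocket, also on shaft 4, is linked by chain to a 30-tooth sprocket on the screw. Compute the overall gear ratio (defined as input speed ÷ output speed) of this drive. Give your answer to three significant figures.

Each stage contributes driven/driver: gear mesh 71/38 = 1.8684, belt 243/191 = 1.2723, belt 89/74 = 1.2027, chain 30/100 = 0.3.
Overall: 1.8684 × 1.2723 × 1.2027 × 0.3 = 0.85768.

0.858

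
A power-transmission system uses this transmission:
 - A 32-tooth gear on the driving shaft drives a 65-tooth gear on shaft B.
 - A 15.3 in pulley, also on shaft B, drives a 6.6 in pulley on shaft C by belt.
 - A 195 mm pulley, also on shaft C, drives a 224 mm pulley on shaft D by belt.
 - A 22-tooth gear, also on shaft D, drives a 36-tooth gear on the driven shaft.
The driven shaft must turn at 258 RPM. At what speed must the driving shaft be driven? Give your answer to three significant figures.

425 RPM

Overall ratio R = 2.0312 × 0.43137 × 1.1487 × 1.6364 = 1.6471.
Required input speed = output speed × R = 258 × 1.6471 = 424.94 RPM.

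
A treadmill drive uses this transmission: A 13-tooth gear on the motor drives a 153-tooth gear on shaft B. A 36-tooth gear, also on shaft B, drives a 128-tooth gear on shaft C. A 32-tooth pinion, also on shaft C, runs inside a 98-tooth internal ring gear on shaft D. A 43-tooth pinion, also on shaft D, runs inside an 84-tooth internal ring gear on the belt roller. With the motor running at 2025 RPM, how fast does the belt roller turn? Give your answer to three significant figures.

Gear mesh: ratio = 153/13 = 11.769, so shaft B turns at 2025 / 11.769 = 172.06 RPM.
Gear mesh: ratio = 128/36 = 3.5556, so shaft C turns at 172.06 / 3.5556 = 48.392 RPM.
Internal gear: ratio = 98/32 = 3.0625, so shaft D turns at 48.392 / 3.0625 = 15.801 RPM.
Internal gear: ratio = 84/43 = 1.9535, so the belt roller turns at 15.801 / 1.9535 = 8.0888 RPM.

8.09 RPM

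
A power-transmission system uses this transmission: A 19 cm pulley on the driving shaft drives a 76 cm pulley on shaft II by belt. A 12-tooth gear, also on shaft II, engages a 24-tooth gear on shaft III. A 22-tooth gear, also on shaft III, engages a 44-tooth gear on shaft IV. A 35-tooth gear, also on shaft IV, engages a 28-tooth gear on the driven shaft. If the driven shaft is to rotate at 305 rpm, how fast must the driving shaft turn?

3904 rpm

Overall ratio R = 4 × 2 × 2 × 0.8 = 12.8.
Required input speed = output speed × R = 305 × 12.8 = 3904 rpm.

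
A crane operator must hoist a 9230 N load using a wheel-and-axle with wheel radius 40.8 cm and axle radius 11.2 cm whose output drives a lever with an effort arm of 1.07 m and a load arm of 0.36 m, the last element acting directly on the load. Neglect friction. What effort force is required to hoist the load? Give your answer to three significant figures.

Wheel-and-axle MA = R/r = 40.8/11.2 = 3.6429.
Lever MA = effort arm / load arm = 1.07/0.36 = 2.9722.
Combined ideal MA = 3.6429 × 2.9722 = 10.827.
Effort = load / MA = 9230 / 10.827 = 852.47 N.

852 N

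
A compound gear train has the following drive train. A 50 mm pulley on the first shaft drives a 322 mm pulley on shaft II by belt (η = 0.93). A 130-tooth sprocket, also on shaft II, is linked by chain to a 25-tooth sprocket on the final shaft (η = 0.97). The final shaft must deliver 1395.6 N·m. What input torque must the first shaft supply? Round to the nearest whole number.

Overall ratio R = 6.44 × 0.19231 = 1.2385; overall efficiency η = 0.93 × 0.97 = 0.9021.
Input torque = output torque / (R × η) = 1395.6 / (1.2385 × 0.9021) = 1249.2 N·m.

1249 N·m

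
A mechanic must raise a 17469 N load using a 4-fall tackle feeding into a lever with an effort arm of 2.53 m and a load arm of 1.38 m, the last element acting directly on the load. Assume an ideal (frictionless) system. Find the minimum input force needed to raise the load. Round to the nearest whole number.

Block-and-tackle MA = number of supporting rope parts = 4.
Lever MA = effort arm / load arm = 2.53/1.38 = 1.8333.
Combined ideal MA = 4 × 1.8333 = 7.3333.
Effort = load / MA = 17469 / 7.3333 = 2382.1 N.

2382 N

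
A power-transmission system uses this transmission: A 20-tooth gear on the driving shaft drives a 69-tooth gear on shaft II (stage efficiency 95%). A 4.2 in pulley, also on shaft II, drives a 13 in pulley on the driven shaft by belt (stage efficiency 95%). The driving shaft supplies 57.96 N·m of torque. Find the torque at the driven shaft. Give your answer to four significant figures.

558.6 N·m

After the gear mesh (69/20): 57.96 × 3.45 × 0.95 = 189.96 N·m
After the belt (13/4.2): 189.96 × 3.0952 × 0.95 = 558.58 N·m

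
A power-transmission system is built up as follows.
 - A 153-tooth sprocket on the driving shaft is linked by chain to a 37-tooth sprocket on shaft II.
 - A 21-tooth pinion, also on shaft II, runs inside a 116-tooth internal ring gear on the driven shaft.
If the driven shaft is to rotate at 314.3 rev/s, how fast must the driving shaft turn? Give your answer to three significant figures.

Overall ratio R = 0.24183 × 5.5238 = 1.3358.
Required input speed = output speed × R = 314.3 × 1.3358 = 419.85 rev/s.

420 rev/s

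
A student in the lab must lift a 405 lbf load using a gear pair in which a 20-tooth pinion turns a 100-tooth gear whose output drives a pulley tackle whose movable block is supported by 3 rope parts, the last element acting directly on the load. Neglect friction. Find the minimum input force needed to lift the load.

27 lbf

Gear pair MA = 100/20 = 5.
Block-and-tackle MA = number of supporting rope parts = 3.
Combined ideal MA = 5 × 3 = 15.
Effort = load / MA = 405 / 15 = 27 lbf.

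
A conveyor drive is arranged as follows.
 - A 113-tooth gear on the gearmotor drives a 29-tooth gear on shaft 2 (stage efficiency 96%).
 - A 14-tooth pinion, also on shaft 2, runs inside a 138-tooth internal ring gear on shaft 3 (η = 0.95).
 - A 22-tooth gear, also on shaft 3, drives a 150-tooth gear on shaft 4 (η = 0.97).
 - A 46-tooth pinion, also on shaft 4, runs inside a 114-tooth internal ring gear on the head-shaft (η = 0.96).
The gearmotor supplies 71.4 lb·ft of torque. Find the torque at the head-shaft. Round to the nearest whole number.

gear mesh 29/113 = 0.25664 → τ = 71.4·0.25664·0.96 = 17.591 lb·ft
internal gear 138/14 = 9.8571 → τ = 17.591·9.8571·0.95 = 164.73 lb·ft
gear mesh 150/22 = 6.8182 → τ = 164.73·6.8182·0.97 = 1089.4 lb·ft
internal gear 114/46 = 2.4783 → τ = 1089.4·2.4783·0.96 = 2591.9 lb·ft

2592 lb·ft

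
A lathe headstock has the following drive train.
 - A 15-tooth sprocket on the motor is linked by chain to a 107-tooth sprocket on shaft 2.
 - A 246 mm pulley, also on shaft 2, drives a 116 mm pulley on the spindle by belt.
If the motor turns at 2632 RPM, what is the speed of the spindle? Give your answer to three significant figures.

Chain: ratio = 107/15 = 7.1333, so shaft 2 turns at 2632 / 7.1333 = 368.97 RPM.
Belt: ratio = 116/246 = 0.47154, so the spindle turns at 368.97 / 0.47154 = 782.48 RPM.

782 RPM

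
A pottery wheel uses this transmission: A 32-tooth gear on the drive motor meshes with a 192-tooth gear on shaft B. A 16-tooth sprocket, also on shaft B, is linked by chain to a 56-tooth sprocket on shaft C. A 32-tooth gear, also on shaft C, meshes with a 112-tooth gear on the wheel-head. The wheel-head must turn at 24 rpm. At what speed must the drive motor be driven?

Overall ratio R = 6 × 3.5 × 3.5 = 73.5.
Required input speed = output speed × R = 24 × 73.5 = 1764 rpm.

1764 rpm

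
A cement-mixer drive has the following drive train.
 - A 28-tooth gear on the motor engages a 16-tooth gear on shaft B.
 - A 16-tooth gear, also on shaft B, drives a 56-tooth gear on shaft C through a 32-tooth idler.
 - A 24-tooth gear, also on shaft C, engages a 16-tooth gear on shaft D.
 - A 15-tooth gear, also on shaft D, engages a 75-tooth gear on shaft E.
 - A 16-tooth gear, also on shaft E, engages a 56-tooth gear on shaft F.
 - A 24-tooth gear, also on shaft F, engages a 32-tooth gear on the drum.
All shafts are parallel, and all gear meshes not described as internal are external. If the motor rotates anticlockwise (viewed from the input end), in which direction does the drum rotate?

the motor → shaft B: external mesh, 1 reversal → CW.
shaft B → shaft C: driver → idler → driven is 2 external meshes, 2 reversals → CW.
shaft C → shaft D: external mesh, 1 reversal → CCW.
shaft D → shaft E: external mesh, 1 reversal → CW.
shaft E → shaft F: external mesh, 1 reversal → CCW.
shaft F → the drum: external mesh, 1 reversal → CW.
7 reversals in total — an odd number — so the drum turns opposite to the motor.

clockwise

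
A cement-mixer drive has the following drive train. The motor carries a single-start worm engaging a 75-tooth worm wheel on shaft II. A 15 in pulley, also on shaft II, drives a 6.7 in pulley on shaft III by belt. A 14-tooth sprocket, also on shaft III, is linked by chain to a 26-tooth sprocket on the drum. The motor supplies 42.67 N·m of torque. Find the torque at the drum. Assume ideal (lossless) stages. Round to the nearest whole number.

2655 N·m

worm 75/1 = 75 → τ = 42.67·75 = 3200.2 N·m
belt 6.7/15 = 0.44667 → τ = 3200.2·0.44667 = 1429.4 N·m
chain 26/14 = 1.8571 → τ = 1429.4·1.8571 = 2654.7 N·m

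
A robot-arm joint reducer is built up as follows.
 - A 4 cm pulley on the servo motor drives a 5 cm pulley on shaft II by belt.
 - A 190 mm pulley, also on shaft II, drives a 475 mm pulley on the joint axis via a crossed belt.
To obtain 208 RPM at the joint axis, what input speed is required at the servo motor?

Overall ratio R = 1.25 × 2.5 = 3.125.
Required input speed = output speed × R = 208 × 3.125 = 650 RPM.

650 RPM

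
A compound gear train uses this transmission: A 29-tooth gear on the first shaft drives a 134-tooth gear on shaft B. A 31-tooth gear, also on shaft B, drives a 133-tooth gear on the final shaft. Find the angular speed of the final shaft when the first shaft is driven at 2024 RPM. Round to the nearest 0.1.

the first shaft → shaft B (gear mesh, 134/29): 2024 ÷ 4.6207 = 438.03 RPM
shaft B → the final shaft (gear mesh, 133/31): 438.03 ÷ 4.2903 = 102.1 RPM

102.1 RPM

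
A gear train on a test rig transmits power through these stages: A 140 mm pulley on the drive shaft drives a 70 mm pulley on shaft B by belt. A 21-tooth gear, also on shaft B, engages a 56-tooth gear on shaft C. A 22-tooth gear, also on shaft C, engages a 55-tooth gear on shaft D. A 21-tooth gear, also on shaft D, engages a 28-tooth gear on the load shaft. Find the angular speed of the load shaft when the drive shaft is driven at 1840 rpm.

belt 70/140 = 0.5 → 1840/0.5 = 3680 rpm
gear mesh 56/21 = 2.6667 → 3680/2.6667 = 1380 rpm
gear mesh 55/22 = 2.5 → 1380/2.5 = 552 rpm
gear mesh 28/21 = 1.3333 → 552/1.3333 = 414 rpm

414 rpm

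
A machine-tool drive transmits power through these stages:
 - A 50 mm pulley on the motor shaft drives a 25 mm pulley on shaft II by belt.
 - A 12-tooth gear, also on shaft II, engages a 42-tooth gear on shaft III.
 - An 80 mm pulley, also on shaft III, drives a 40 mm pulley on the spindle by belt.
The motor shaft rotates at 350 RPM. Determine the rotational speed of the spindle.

400 RPM

the motor shaft → shaft II (belt, 25/50): 350 ÷ 0.5 = 700 RPM
shaft II → shaft III (gear mesh, 42/12): 700 ÷ 3.5 = 200 RPM
shaft III → the spindle (belt, 40/80): 200 ÷ 0.5 = 400 RPM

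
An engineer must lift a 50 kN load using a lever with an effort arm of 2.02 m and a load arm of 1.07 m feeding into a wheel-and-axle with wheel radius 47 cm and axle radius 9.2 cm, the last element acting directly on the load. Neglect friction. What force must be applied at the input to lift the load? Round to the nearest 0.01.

5.18 kN

Lever MA = effort arm / load arm = 2.02/1.07 = 1.8879.
Wheel-and-axle MA = R/r = 47/9.2 = 5.1087.
Combined ideal MA = 1.8879 × 5.1087 = 9.6445.
Effort = load / MA = 50 / 9.6445 = 5.1843 kN.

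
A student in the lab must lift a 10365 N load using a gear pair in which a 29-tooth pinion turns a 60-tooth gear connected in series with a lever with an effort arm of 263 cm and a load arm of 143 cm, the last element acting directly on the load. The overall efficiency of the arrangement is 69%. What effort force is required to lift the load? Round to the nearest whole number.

Gear pair MA = 60/29 = 2.069.
Lever MA = effort arm / load arm = 263/143 = 1.8392.
Combined ideal MA = 2.069 × 1.8392 = 3.8052.
Actual MA = 3.8052 × 0.69 = 2.6256.
Effort = load / actual MA = 10365 / 2.6256 = 3947.7 N.

3948 N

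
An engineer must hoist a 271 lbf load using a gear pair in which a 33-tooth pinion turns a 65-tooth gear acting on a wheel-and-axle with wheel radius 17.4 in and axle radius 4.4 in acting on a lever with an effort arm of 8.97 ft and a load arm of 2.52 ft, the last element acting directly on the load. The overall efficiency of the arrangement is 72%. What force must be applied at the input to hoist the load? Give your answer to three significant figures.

13.6 lbf

Gear pair MA = 65/33 = 1.9697.
Wheel-and-axle MA = R/r = 17.4/4.4 = 3.9545.
Lever MA = effort arm / load arm = 8.97/2.52 = 3.5595.
Combined ideal MA = 1.9697 × 3.9545 × 3.5595 = 27.726.
Actual MA = 27.726 × 0.72 = 19.963.
Effort = load / actual MA = 271 / 19.963 = 13.575 lbf.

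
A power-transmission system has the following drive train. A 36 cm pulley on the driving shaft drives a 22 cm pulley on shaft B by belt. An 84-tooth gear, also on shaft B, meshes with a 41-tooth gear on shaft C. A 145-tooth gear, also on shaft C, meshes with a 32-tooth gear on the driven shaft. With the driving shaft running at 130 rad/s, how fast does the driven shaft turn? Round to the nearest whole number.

the driving shaft → shaft B (belt, 22/36): 130 ÷ 0.61111 = 212.73 rad/s
shaft B → shaft C (gear mesh, 41/84): 212.73 ÷ 0.4881 = 435.83 rad/s
shaft C → the driven shaft (gear mesh, 32/145): 435.83 ÷ 0.22069 = 1974.9 rad/s

1975 rad/s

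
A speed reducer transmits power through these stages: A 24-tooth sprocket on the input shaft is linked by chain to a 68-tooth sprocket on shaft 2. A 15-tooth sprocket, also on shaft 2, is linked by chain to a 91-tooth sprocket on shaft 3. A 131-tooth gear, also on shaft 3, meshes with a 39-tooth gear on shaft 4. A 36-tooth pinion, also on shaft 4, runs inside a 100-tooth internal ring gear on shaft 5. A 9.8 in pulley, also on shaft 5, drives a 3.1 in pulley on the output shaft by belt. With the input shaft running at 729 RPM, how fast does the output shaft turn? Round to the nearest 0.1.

chain 68/24 = 2.8333 → 729/2.8333 = 257.29 RPM
chain 91/15 = 6.0667 → 257.29/6.0667 = 42.411 RPM
gear mesh 39/131 = 0.29771 → 42.411/0.29771 = 142.46 RPM
internal gear 100/36 = 2.7778 → 142.46/2.7778 = 51.285 RPM
belt 3.1/9.8 = 0.31633 → 51.285/0.31633 = 162.13 RPM

162.1 RPM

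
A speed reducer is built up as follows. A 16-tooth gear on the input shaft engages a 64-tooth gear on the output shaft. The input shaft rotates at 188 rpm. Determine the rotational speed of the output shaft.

Gear mesh: ratio = 64/16 = 4, so the output shaft turns at 188 / 4 = 47 rpm.

47 rpm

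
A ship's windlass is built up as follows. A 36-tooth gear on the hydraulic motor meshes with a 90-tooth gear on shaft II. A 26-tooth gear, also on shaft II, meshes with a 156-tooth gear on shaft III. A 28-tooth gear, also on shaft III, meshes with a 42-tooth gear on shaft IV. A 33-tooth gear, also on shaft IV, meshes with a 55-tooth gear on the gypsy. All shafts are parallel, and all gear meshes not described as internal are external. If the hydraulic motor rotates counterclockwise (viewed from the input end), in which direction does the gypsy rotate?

the hydraulic motor → shaft II: external mesh, 1 reversal → CW.
shaft II → shaft III: external mesh, 1 reversal → CCW.
shaft III → shaft IV: external mesh, 1 reversal → CW.
shaft IV → the gypsy: external mesh, 1 reversal → CCW.
4 reversals in total — an even number — so the gypsy turns the same way as the hydraulic motor.

counterclockwise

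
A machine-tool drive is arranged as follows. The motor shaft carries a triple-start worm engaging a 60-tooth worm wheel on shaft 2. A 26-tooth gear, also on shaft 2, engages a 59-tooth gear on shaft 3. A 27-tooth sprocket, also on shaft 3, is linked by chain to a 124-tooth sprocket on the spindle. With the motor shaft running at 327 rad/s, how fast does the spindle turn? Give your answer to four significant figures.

Worm: ratio = 60/3 = 20, so shaft 2 turns at 327 / 20 = 16.35 rad/s.
Gear mesh: ratio = 59/26 = 2.2692, so shaft 3 turns at 16.35 / 2.2692 = 7.2051 rad/s.
Chain: ratio = 124/27 = 4.5926, so the spindle turns at 7.2051 / 4.5926 = 1.5688 rad/s.

1.569 rad/s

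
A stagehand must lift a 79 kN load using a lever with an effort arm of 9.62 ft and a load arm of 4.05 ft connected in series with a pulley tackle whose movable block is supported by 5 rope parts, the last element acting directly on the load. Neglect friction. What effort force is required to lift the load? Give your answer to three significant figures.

6.65 kN

Lever MA = effort arm / load arm = 9.62/4.05 = 2.3753.
Block-and-tackle MA = number of supporting rope parts = 5.
Combined ideal MA = 2.3753 × 5 = 11.877.
Effort = load / MA = 79 / 11.877 = 6.6518 kN.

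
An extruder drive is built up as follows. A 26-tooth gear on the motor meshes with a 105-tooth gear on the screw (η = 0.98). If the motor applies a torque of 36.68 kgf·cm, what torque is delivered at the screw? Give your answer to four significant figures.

145.2 kgf·cm

Gear mesh: ratio = 105/26 = 4.0385; torque at the screw = 36.68 × 4.0385 × 0.98 = 145.17 kgf·cm.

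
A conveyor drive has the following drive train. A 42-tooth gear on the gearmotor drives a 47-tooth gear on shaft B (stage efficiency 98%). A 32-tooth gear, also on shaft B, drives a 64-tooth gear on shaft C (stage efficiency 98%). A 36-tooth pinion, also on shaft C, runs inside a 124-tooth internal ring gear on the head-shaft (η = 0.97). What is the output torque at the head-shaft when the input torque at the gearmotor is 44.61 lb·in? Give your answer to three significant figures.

Gear mesh: ratio = 47/42 = 1.119; torque at shaft B = 44.61 × 1.119 × 0.98 = 48.922 lb·in.
Gear mesh: ratio = 64/32 = 2; torque at shaft C = 48.922 × 2 × 0.98 = 95.888 lb·in.
Internal gear: ratio = 124/36 = 3.4444; torque at the head-shaft = 95.888 × 3.4444 × 0.97 = 320.37 lb·in.

320 lb·in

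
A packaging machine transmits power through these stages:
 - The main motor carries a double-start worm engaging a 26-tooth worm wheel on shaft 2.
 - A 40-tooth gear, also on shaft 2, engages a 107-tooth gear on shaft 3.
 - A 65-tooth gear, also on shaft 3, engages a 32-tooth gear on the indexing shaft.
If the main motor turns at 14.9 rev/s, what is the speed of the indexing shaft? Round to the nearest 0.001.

Worm: ratio = 26/2 = 13, so shaft 2 turns at 14.9 / 13 = 1.1462 rev/s.
Gear mesh: ratio = 107/40 = 2.675, so shaft 3 turns at 1.1462 / 2.675 = 0.42847 rev/s.
Gear mesh: ratio = 32/65 = 0.49231, so the indexing shaft turns at 0.42847 / 0.49231 = 0.87033 rev/s.

0.870 rev/s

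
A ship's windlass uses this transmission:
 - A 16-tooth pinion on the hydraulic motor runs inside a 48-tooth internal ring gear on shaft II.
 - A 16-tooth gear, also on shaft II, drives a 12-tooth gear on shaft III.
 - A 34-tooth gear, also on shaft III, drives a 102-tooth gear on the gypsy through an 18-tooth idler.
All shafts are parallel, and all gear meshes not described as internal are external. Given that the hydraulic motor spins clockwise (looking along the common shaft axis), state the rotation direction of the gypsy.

the hydraulic motor → shaft II: internal mesh, same direction → CW.
shaft II → shaft III: external mesh, 1 reversal → CCW.
shaft III → the gypsy: driver → idler → driven is 2 external meshes, 2 reversals → CCW.
3 reversals in total — an odd number — so the gypsy turns opposite to the hydraulic motor.

counterclockwise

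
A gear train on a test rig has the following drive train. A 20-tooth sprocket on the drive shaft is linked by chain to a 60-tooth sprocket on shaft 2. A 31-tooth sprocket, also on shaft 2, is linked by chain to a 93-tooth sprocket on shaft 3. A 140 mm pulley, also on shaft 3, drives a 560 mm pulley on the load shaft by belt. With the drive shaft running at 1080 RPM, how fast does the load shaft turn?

chain 60/20 = 3 → 1080/3 = 360 RPM
chain 93/31 = 3 → 360/3 = 120 RPM
belt 560/140 = 4 → 120/4 = 30 RPM

30 RPM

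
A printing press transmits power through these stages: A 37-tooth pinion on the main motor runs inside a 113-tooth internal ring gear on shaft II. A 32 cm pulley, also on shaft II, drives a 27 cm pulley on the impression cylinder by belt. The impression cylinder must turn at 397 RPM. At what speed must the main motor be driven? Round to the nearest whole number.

1023 RPM

Overall ratio R = 3.0541 × 0.84375 = 2.5769.
Required input speed = output speed × R = 397 × 2.5769 = 1023 RPM.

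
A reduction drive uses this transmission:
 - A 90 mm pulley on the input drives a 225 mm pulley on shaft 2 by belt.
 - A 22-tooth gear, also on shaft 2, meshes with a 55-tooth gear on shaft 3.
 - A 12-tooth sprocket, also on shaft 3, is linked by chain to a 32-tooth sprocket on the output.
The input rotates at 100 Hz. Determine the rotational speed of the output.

belt 225/90 = 2.5 → 100/2.5 = 40 Hz
gear mesh 55/22 = 2.5 → 40/2.5 = 16 Hz
chain 32/12 = 2.6667 → 16/2.6667 = 6 Hz

6 Hz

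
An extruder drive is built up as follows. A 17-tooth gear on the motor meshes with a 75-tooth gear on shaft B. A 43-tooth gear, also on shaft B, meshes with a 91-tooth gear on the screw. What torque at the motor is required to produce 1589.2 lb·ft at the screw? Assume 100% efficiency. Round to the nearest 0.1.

170.2 lb·ft

Overall ratio R = 4.4118 × 2.1163 = 9.3365.
Input torque = output torque / R = 1589.2 / 9.3365 = 170.21 lb·ft.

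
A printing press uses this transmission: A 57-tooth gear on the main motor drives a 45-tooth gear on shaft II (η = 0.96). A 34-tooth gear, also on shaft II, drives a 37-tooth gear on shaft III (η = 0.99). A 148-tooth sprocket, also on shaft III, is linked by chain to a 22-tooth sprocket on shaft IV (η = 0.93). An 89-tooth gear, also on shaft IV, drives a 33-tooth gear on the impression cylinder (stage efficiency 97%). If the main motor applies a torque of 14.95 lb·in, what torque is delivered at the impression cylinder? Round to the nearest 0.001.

Gear mesh: ratio = 45/57 = 0.78947; torque at shaft II = 14.95 × 0.78947 × 0.96 = 11.331 lb·in.
Gear mesh: ratio = 37/34 = 1.0882; torque at shaft III = 11.331 × 1.0882 × 0.99 = 12.207 lb·in.
Chain: ratio = 22/148 = 0.14865; torque at shaft IV = 12.207 × 0.14865 × 0.93 = 1.6875 lb·in.
Gear mesh: ratio = 33/89 = 0.37079; torque at the impression cylinder = 1.6875 × 0.37079 × 0.97 = 0.60694 lb·in.

0.607 lb·in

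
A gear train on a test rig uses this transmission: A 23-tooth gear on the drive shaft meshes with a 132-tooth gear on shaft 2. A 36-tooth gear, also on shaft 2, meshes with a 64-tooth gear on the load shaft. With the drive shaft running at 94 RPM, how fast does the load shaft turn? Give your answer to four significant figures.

9.213 RPM

Gear mesh: ratio = 132/23 = 5.7391, so shaft 2 turns at 94 / 5.7391 = 16.379 RPM.
Gear mesh: ratio = 64/36 = 1.7778, so the load shaft turns at 16.379 / 1.7778 = 9.2131 RPM.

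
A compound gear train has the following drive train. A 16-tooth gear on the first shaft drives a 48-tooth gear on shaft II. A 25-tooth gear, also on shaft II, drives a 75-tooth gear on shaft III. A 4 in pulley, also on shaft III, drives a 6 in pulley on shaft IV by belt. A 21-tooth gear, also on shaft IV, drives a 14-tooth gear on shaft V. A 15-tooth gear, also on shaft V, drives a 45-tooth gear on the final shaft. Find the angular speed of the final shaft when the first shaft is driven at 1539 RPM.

57 RPM

the first shaft → shaft II (gear mesh, 48/16): 1539 ÷ 3 = 513 RPM
shaft II → shaft III (gear mesh, 75/25): 513 ÷ 3 = 171 RPM
shaft III → shaft IV (belt, 6/4): 171 ÷ 1.5 = 114 RPM
shaft IV → shaft V (gear mesh, 14/21): 114 ÷ 0.66667 = 171 RPM
shaft V → the final shaft (gear mesh, 45/15): 171 ÷ 3 = 57 RPM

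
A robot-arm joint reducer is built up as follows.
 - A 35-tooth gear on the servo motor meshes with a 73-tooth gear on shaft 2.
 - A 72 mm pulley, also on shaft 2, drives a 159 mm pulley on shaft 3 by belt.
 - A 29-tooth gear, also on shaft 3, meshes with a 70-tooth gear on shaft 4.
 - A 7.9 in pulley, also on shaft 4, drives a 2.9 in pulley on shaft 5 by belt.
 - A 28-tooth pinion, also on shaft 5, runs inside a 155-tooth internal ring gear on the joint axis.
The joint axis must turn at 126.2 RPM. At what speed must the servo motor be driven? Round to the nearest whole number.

2851 RPM

Overall ratio R = 2.0857 × 2.2083 × 2.4138 × 0.36709 × 5.5357 = 22.592.
Required input speed = output speed × R = 126.2 × 22.592 = 2851.2 RPM.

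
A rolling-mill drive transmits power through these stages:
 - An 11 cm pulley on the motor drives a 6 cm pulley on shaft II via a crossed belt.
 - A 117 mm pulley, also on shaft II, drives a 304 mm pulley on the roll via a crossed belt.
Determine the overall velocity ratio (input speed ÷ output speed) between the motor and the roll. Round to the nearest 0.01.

Each stage contributes driven/driver: belt 6/11 = 0.54545, belt 304/117 = 2.5983.
Overall: 0.54545 × 2.5983 = 1.4172.

1.42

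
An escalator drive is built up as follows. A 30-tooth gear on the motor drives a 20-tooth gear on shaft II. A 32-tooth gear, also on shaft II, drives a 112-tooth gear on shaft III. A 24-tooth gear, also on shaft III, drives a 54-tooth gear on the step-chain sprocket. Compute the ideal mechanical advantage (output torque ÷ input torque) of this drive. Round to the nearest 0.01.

Each stage contributes driven/driver: gear mesh 20/30 = 0.66667, gear mesh 112/32 = 3.5, gear mesh 54/24 = 2.25.
Overall: 0.66667 × 3.5 × 2.25 = 5.25.

5.25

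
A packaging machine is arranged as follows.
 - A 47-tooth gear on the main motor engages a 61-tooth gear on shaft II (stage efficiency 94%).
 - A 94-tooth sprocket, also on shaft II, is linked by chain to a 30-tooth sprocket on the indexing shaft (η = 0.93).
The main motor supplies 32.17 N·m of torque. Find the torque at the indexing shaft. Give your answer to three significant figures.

11.6 N·m

After the gear mesh (61/47): 32.17 × 1.2979 × 0.94 = 39.247 N·m
After the chain (30/94): 39.247 × 0.31915 × 0.93 = 11.649 N·m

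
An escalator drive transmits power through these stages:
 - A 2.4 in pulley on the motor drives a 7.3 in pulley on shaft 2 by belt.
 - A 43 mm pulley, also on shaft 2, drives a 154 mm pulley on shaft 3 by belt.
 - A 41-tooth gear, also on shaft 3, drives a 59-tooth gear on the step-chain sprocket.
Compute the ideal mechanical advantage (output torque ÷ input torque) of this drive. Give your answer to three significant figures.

Each stage contributes driven/driver: belt 7.3/2.4 = 3.0417, belt 154/43 = 3.5814, gear mesh 59/41 = 1.439.
Overall: 3.0417 × 3.5814 × 1.439 = 15.676.

15.7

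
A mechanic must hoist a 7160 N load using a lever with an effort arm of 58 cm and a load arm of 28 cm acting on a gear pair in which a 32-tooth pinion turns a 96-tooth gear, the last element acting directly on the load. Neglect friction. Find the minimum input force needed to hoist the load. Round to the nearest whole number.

1152 N

Lever MA = effort arm / load arm = 58/28 = 2.0714.
Gear pair MA = 96/32 = 3.
Combined ideal MA = 2.0714 × 3 = 6.2143.
Effort = load / MA = 7160 / 6.2143 = 1152.2 N.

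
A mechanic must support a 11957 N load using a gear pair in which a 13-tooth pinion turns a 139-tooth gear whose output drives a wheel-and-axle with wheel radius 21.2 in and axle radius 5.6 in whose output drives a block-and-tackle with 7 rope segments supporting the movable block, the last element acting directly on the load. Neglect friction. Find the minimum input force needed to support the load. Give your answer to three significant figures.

42.2 N

Gear pair MA = 139/13 = 10.692.
Wheel-and-axle MA = R/r = 21.2/5.6 = 3.7857.
Block-and-tackle MA = number of supporting rope parts = 7.
Combined ideal MA = 10.692 × 3.7857 × 7 = 283.35.
Effort = load / MA = 11957 / 283.35 = 42.199 N.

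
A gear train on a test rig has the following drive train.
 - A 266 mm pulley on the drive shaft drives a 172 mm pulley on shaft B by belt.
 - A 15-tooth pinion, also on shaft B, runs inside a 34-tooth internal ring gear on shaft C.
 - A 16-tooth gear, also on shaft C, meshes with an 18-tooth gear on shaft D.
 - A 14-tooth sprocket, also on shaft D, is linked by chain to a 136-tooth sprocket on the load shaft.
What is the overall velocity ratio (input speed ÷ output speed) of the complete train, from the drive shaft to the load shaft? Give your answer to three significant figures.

16.0

Each stage contributes driven/driver: belt 172/266 = 0.64662, internal gear 34/15 = 2.2667, gear mesh 18/16 = 1.125, chain 136/14 = 9.7143.
Overall: 0.64662 × 2.2667 × 1.125 × 9.7143 = 16.018.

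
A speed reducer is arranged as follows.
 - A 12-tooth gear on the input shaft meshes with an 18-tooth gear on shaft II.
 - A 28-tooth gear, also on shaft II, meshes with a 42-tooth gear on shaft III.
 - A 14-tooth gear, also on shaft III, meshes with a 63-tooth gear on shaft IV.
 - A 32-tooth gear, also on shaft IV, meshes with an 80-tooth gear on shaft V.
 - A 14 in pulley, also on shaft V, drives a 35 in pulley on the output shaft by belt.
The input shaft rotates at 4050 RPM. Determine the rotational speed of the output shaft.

the input shaft → shaft II (gear mesh, 18/12): 4050 ÷ 1.5 = 2700 RPM
shaft II → shaft III (gear mesh, 42/28): 2700 ÷ 1.5 = 1800 RPM
shaft III → shaft IV (gear mesh, 63/14): 1800 ÷ 4.5 = 400 RPM
shaft IV → shaft V (gear mesh, 80/32): 400 ÷ 2.5 = 160 RPM
shaft V → the output shaft (belt, 35/14): 160 ÷ 2.5 = 64 RPM

64 RPM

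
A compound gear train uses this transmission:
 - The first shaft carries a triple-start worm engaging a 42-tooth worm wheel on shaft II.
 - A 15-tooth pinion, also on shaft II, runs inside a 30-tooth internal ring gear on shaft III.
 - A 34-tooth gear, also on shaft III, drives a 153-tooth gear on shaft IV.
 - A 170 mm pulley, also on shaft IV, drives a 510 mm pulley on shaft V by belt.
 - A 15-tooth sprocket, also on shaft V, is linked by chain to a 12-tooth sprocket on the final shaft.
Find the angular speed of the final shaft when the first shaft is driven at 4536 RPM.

worm 42/3 = 14 → 4536/14 = 324 RPM
internal gear 30/15 = 2 → 324/2 = 162 RPM
gear mesh 153/34 = 4.5 → 162/4.5 = 36 RPM
belt 510/170 = 3 → 36/3 = 12 RPM
chain 12/15 = 0.8 → 12/0.8 = 15 RPM

15 RPM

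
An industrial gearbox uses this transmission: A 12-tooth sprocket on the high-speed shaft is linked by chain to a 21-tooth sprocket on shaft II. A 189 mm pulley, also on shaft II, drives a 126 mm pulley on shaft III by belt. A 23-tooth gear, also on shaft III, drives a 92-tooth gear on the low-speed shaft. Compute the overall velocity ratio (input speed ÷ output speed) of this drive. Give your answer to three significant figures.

Each stage contributes driven/driver: chain 21/12 = 1.75, belt 126/189 = 0.66667, gear mesh 92/23 = 4.
Overall: 1.75 × 0.66667 × 4 = 4.6667.

4.67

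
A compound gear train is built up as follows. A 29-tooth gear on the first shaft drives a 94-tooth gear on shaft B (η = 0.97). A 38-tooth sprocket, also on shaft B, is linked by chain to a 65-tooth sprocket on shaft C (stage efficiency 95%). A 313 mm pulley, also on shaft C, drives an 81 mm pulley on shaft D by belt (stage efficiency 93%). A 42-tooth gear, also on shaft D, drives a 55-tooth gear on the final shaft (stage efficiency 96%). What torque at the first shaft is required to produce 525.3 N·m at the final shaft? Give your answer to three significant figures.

340 N·m

Overall ratio R = 3.2414 × 1.7105 × 0.25879 × 1.3095 = 1.8789; overall efficiency η = 0.97 × 0.95 × 0.93 × 0.96 = 0.8227.
Input torque = output torque / (R × η) = 525.3 / (1.8789 × 0.8227) = 339.82 N·m.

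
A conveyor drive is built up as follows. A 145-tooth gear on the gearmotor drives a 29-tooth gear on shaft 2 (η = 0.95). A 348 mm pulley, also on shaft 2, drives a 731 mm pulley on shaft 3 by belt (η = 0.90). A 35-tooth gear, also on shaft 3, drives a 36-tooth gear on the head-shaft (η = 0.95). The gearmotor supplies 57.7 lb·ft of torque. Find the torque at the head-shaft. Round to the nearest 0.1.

After the gear mesh (29/145): 57.7 × 0.2 × 0.95 = 10.963 lb·ft
After the belt (731/348): 10.963 × 2.1006 × 0.90 = 20.726 lb·ft
After the gear mesh (36/35): 20.726 × 1.0286 × 0.95 = 20.252 lb·ft

20.3 lb·ft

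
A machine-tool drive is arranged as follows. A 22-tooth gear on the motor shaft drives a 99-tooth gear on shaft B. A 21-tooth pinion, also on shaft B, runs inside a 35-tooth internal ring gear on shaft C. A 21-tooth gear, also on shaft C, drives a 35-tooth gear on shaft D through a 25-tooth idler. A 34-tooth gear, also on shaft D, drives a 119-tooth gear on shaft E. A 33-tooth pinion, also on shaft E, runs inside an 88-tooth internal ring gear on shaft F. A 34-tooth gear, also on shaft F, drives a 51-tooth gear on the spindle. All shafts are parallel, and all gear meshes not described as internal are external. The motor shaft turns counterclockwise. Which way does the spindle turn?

the motor shaft → shaft B: external mesh, 1 reversal → CW.
shaft B → shaft C: internal mesh, same direction → CW.
shaft C → shaft D: driver → idler → driven is 2 external meshes, 2 reversals → CW.
shaft D → shaft E: external mesh, 1 reversal → CCW.
shaft E → shaft F: internal mesh, same direction → CCW.
shaft F → the spindle: external mesh, 1 reversal → CW.
5 reversals in total — an odd number — so the spindle turns opposite to the motor shaft.

clockwise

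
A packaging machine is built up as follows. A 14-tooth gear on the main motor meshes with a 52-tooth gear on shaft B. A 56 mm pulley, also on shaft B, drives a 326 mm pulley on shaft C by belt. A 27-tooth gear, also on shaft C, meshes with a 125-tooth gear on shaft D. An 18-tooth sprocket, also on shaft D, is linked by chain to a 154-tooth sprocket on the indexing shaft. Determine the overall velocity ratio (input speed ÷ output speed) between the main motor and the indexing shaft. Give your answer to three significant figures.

Each stage contributes driven/driver: gear mesh 52/14 = 3.7143, belt 326/56 = 5.8214, gear mesh 125/27 = 4.6296, chain 154/18 = 8.5556.
Overall: 3.7143 × 5.8214 × 4.6296 × 8.5556 = 856.44.

856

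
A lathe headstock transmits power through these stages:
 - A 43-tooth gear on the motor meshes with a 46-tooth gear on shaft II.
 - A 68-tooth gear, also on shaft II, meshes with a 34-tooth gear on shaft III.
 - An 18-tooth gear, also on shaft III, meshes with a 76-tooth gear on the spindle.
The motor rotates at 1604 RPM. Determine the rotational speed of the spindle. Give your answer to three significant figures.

gear mesh 46/43 = 1.0698 → 1604/1.0698 = 1499.4 RPM
gear mesh 34/68 = 0.5 → 1499.4/0.5 = 2998.8 RPM
gear mesh 76/18 = 4.2222 → 2998.8/4.2222 = 710.24 RPM

710 RPM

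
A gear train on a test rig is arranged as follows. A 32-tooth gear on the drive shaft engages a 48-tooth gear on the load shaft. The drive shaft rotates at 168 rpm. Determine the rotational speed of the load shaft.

Gear mesh: ratio = 48/32 = 1.5, so the load shaft turns at 168 / 1.5 = 112 rpm.

112 rpm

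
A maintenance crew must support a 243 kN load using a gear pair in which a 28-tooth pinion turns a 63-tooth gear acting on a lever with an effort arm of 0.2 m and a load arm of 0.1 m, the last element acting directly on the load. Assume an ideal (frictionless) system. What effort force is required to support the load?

Gear pair MA = 63/28 = 2.25.
Lever MA = effort arm / load arm = 0.2/0.1 = 2.
Combined ideal MA = 2.25 × 2 = 4.5.
Effort = load / MA = 243 / 4.5 = 54 kN.

54 kN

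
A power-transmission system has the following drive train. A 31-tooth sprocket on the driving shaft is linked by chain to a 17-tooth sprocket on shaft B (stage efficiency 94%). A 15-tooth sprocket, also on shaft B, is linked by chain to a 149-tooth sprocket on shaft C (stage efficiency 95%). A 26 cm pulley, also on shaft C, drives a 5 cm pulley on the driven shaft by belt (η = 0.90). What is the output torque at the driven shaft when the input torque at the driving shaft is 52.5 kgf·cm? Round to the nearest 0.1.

Chain: ratio = 17/31 = 0.54839; torque at shaft B = 52.5 × 0.54839 × 0.94 = 27.063 kgf·cm.
Chain: ratio = 149/15 = 9.9333; torque at shaft C = 27.063 × 9.9333 × 0.95 = 255.38 kgf·cm.
Belt: ratio = 5/26 = 0.19231; torque at the driven shaft = 255.38 × 0.19231 × 0.90 = 44.201 kgf·cm.

44.2 kgf·cm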